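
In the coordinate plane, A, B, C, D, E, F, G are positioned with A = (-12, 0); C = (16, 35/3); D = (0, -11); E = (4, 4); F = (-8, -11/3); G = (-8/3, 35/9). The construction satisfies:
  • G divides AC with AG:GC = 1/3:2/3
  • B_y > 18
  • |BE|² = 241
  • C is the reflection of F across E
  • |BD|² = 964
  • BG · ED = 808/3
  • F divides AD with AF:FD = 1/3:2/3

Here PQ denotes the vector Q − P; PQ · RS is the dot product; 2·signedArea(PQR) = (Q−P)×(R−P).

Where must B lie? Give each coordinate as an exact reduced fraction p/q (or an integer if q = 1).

1. B_x = 8  [line 4·x + 15·y + -317 = 0 ∩ |BD|² = 964]
2. B_y = 19  [line 4·x + 15·y + -317 = 0 ∩ |BD|² = 964]
   → B = (8, 19)

B = (8, 19)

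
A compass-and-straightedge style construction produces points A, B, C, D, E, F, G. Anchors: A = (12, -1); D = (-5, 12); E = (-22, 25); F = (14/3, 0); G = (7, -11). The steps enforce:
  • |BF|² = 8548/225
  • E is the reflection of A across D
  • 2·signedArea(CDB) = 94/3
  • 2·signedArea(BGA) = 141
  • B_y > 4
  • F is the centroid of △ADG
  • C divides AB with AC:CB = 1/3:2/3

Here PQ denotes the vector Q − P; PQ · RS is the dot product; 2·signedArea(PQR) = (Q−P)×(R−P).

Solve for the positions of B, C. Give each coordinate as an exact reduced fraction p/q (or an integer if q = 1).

B = (4/5, 24/5)
C = (124/15, 14/15)

1. B_x = 4/5  [line -10·x + 5·y + -16 = 0 ∩ |BF|² = 8548/225]
2. B_y = 24/5  [line -10·x + 5·y + -16 = 0 ∩ |BF|² = 8548/225]
   → B = (4/5, 24/5)
3. C_x = 124/15  [C divides AB with AC:CB = 1/3:2/3]
4. C_y = 14/15  [C divides AB with AC:CB = 1/3:2/3]
   → C = (124/15, 14/15)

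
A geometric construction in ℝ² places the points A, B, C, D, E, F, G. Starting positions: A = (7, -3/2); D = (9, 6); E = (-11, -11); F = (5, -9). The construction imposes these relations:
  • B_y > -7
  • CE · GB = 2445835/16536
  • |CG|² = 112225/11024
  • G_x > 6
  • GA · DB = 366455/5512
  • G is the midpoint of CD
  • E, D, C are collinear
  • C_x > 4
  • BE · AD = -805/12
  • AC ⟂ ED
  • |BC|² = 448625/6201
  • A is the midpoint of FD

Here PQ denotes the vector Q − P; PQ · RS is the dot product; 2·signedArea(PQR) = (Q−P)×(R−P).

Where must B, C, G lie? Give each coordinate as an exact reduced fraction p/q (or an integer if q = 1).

B = (17/3, -13/2)
C = (2851/689, 2573/1378)
G = (4526/689, 10841/2756)

1. C_x = 2851/689  [E, D, C are collinear ∩ AC ⟂ ED]
2. C_y = 2573/1378  [E, D, C are collinear ∩ AC ⟂ ED]
   → C = (2851/689, 2573/1378)
3. G_x = 4526/689  [G is the midpoint of CD]
4. G_y = 10841/2756  [G is the midpoint of CD]
   → G = (4526/689, 10841/2756)
5. B_x = 17/3  [BE · AD = -805/12 ∩ GA · DB = 366455/5512]
6. B_y = -13/2  [BE · AD = -805/12 ∩ GA · DB = 366455/5512]
   → B = (17/3, -13/2)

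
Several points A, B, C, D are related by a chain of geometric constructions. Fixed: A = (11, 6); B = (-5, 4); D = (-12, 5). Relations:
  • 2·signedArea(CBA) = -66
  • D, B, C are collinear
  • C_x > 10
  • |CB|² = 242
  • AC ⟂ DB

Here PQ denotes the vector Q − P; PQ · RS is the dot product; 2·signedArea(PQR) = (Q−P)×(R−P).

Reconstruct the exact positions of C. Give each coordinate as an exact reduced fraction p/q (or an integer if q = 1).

1. C_x = 52/5  [D, B, C are collinear ∩ AC ⟂ DB]
2. C_y = 9/5  [D, B, C are collinear ∩ AC ⟂ DB]
   → C = (52/5, 9/5)

C = (52/5, 9/5)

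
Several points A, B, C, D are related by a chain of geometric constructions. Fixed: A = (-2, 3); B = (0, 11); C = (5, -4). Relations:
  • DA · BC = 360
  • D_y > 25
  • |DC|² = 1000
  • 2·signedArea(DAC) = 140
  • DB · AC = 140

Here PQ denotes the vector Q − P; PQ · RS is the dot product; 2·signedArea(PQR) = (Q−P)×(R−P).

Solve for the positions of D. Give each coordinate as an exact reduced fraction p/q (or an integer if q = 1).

1. D_x = -5  [DA · BC = 360 ∩ DB · AC = 140]
2. D_y = 26  [DA · BC = 360 ∩ DB · AC = 140]
   → D = (-5, 26)

D = (-5, 26)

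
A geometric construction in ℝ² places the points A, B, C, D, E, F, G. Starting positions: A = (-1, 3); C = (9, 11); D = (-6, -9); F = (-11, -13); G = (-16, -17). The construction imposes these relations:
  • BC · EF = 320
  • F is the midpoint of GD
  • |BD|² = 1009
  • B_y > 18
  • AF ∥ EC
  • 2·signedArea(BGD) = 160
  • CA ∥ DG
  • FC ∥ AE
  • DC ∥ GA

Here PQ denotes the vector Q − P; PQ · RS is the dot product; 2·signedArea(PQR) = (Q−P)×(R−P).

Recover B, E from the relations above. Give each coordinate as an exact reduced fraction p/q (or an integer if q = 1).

B = (9, 19)
E = (19, 27)

1. B_x = 9  [line -8·x + 10·y + -118 = 0 ∩ |BD|² = 1009]
2. B_y = 19  [line -8·x + 10·y + -118 = 0 ∩ |BD|² = 1009]
   → B = (9, 19)
3. E_x = 19  [AF ∥ EC ∩ FC ∥ AE]
4. E_y = 27  [AF ∥ EC ∩ FC ∥ AE]
   → E = (19, 27)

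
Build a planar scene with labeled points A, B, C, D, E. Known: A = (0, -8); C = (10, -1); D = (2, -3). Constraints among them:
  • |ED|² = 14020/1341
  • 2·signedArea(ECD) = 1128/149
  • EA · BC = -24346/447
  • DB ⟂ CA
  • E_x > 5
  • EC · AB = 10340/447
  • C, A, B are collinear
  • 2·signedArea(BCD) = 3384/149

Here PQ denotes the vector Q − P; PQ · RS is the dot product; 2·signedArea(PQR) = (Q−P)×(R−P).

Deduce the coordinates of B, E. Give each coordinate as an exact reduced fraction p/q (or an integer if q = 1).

B = (550/149, -807/149)
E = (2338/447, -1403/447)

1. B_x = 550/149  [C, A, B are collinear ∩ DB ⟂ CA]
2. B_y = -807/149  [C, A, B are collinear ∩ DB ⟂ CA]
   → B = (550/149, -807/149)
3. E_x = 2338/447  [EC · AB = 10340/447 ∩ 2·signedArea(ECD) = 1128/149]
4. E_y = -1403/447  [EC · AB = 10340/447 ∩ 2·signedArea(ECD) = 1128/149]
   → E = (2338/447, -1403/447)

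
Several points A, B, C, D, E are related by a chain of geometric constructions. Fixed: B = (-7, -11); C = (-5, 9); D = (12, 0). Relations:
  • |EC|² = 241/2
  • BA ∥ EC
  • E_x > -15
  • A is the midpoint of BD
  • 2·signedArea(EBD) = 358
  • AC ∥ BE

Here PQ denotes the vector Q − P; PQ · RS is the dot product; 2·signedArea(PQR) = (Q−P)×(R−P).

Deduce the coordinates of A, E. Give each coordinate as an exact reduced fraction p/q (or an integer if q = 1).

1. A_x = 5/2  [A is the midpoint of BD]
2. A_y = -11/2  [A is the midpoint of BD]
   → A = (5/2, -11/2)
3. E_x = -29/2  [BA ∥ EC ∩ AC ∥ BE]
4. E_y = 7/2  [BA ∥ EC ∩ AC ∥ BE]
   → E = (-29/2, 7/2)

A = (5/2, -11/2)
E = (-29/2, 7/2)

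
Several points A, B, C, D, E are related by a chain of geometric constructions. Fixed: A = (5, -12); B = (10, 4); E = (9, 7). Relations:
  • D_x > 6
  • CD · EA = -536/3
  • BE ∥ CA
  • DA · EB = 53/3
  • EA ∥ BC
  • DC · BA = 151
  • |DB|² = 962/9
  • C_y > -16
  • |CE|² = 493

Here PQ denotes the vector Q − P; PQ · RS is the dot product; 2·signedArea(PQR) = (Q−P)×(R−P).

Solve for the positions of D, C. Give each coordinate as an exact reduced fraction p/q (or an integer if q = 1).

1. C_x = 6  [BE ∥ CA ∩ EA ∥ BC]
2. C_y = -15  [BE ∥ CA ∩ EA ∥ BC]
   → C = (6, -15)
3. D_x = 19/3  [DC · BA = 151 ∩ DA · EB = 53/3]
4. D_y = -17/3  [DC · BA = 151 ∩ DA · EB = 53/3]
   → D = (19/3, -17/3)

C = (6, -15)
D = (19/3, -17/3)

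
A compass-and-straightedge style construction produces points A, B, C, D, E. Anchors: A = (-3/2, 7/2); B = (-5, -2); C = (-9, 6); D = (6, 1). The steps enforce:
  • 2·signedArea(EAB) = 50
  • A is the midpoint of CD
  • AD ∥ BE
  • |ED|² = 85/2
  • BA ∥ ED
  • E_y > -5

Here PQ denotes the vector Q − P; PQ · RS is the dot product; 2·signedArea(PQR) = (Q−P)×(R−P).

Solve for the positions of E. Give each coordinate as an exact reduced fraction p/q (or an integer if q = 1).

E = (5/2, -9/2)

1. E_x = 5/2  [BA ∥ ED ∩ AD ∥ BE]
2. E_y = -9/2  [BA ∥ ED ∩ AD ∥ BE]
   → E = (5/2, -9/2)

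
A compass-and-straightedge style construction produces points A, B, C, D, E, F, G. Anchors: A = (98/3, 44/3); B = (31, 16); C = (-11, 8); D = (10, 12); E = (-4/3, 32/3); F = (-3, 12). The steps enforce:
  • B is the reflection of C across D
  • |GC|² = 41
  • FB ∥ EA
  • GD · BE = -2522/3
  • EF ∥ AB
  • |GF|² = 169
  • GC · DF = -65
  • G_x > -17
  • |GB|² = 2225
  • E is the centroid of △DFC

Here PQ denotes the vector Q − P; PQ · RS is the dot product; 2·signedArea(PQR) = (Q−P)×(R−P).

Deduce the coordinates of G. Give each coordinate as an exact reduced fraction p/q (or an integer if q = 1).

1. G_x = -16  [GC · DF = -65 ∩ GD · BE = -2522/3]
2. G_y = 12  [GC · DF = -65 ∩ GD · BE = -2522/3]
   → G = (-16, 12)

G = (-16, 12)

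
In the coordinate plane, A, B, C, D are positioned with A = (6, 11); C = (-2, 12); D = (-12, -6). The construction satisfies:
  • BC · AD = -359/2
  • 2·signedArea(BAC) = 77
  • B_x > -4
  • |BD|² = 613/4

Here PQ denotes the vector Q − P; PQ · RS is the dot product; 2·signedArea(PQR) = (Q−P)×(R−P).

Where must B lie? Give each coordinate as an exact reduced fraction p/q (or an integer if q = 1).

B = (-3, 5/2)

1. B_x = -3  [BC · AD = -359/2 ∩ 2·signedArea(BAC) = 77]
2. B_y = 5/2  [BC · AD = -359/2 ∩ 2·signedArea(BAC) = 77]
   → B = (-3, 5/2)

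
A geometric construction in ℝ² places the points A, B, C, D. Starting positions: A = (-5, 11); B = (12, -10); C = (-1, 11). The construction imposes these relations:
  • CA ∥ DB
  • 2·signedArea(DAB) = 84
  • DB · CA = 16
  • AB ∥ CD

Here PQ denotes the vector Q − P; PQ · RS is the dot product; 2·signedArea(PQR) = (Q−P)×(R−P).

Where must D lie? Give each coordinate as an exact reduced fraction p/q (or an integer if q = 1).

1. D_x = 16  [CA ∥ DB ∩ AB ∥ CD]
2. D_y = -10  [CA ∥ DB ∩ AB ∥ CD]
   → D = (16, -10)

D = (16, -10)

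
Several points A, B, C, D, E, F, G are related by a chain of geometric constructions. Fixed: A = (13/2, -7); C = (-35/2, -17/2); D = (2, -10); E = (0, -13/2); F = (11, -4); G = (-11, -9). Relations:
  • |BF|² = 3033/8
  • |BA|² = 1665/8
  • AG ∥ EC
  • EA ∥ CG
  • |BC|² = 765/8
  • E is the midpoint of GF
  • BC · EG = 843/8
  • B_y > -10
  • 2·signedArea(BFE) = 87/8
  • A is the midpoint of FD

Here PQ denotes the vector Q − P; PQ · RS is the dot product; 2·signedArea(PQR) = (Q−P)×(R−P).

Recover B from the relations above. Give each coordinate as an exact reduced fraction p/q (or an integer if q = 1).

1. B_x = -31/4  [BC · EG = 843/8 ∩ 2·signedArea(BFE) = 87/8]
2. B_y = -37/4  [BC · EG = 843/8 ∩ 2·signedArea(BFE) = 87/8]
   → B = (-31/4, -37/4)

B = (-31/4, -37/4)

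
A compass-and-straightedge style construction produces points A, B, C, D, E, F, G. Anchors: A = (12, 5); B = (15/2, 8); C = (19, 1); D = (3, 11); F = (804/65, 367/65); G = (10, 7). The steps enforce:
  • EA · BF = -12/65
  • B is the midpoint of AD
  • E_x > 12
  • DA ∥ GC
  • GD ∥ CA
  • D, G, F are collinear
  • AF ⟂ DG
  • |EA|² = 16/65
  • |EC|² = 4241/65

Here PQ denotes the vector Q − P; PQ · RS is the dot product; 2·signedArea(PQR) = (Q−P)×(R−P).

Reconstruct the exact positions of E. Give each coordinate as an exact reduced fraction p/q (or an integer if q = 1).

E = (796/65, 353/65)

1. E_x = 796/65  [line -633/130·x + 153/65·y + 609/13 = 0 ∩ |EC|² = 4241/65]
2. E_y = 353/65  [line -633/130·x + 153/65·y + 609/13 = 0 ∩ |EC|² = 4241/65]
   → E = (796/65, 353/65)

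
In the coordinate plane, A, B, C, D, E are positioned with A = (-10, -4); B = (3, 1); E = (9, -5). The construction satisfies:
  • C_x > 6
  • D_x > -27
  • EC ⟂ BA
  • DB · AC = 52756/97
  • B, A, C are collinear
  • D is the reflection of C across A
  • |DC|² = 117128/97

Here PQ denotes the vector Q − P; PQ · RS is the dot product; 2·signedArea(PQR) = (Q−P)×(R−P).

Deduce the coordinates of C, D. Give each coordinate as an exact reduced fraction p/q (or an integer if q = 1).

C = (603/97, 217/97)
D = (-2543/97, -993/97)

1. C_x = 603/97  [B, A, C are collinear ∩ EC ⟂ BA]
2. C_y = 217/97  [B, A, C are collinear ∩ EC ⟂ BA]
   → C = (603/97, 217/97)
3. D_x = -2543/97  [D is the reflection of C across A]
4. D_y = -993/97  [D is the reflection of C across A]
   → D = (-2543/97, -993/97)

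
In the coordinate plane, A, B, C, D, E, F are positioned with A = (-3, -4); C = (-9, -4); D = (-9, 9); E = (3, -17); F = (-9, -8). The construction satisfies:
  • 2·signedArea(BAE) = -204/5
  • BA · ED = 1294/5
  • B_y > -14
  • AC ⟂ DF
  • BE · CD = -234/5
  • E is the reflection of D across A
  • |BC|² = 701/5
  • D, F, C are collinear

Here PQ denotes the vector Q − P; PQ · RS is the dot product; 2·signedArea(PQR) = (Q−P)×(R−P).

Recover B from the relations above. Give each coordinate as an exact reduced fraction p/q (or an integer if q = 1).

B = (-9/5, -67/5)

1. B_x = -9/5  [BA · ED = 1294/5 ∩ BE · CD = -234/5]
2. B_y = -67/5  [BA · ED = 1294/5 ∩ BE · CD = -234/5]
   → B = (-9/5, -67/5)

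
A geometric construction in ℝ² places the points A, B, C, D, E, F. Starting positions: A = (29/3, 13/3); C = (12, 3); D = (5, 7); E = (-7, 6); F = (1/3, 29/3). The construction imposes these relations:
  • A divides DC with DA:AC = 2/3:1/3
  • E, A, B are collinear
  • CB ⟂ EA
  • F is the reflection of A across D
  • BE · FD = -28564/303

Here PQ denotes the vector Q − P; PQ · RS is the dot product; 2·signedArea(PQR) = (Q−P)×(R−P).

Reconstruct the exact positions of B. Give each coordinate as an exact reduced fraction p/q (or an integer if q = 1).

B = (1223/101, 413/101)

1. B_x = 1223/101  [E, A, B are collinear ∩ CB ⟂ EA]
2. B_y = 413/101  [E, A, B are collinear ∩ CB ⟂ EA]
   → B = (1223/101, 413/101)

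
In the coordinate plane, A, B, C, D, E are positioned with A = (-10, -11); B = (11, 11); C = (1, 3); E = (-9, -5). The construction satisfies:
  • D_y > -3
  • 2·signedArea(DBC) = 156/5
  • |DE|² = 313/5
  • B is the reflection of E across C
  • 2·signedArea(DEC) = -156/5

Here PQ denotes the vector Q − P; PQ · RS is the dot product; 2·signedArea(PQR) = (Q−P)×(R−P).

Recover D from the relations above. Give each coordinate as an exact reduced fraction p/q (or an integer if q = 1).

D = (-8/5, -11/5)

1. D_x = -8/5  [line 8·x + -10·y + -46/5 = 0 ∩ |DE|² = 313/5]
2. D_y = -11/5  [line 8·x + -10·y + -46/5 = 0 ∩ |DE|² = 313/5]
   → D = (-8/5, -11/5)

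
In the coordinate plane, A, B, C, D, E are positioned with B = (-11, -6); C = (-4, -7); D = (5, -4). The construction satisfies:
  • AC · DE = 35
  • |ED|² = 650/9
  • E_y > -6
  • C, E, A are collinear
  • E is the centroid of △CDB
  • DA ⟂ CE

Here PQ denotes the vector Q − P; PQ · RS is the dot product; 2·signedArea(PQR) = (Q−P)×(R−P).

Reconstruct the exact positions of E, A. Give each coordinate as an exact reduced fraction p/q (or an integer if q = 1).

1. E_x = -10/3  [E is the centroid of △CDB]
2. E_y = -17/3  [E is the centroid of △CDB]
   → E = (-10/3, -17/3)
3. A_x = -1  [C, E, A are collinear ∩ DA ⟂ CE]
4. A_y = -1  [C, E, A are collinear ∩ DA ⟂ CE]
   → A = (-1, -1)

A = (-1, -1)
E = (-10/3, -17/3)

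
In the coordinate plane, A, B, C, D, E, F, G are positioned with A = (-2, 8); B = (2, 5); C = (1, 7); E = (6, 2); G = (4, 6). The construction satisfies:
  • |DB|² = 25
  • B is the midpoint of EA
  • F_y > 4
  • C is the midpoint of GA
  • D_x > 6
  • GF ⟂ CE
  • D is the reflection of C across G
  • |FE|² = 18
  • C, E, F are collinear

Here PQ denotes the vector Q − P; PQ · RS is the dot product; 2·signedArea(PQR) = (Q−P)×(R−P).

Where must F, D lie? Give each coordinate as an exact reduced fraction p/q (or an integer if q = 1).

D = (7, 5)
F = (3, 5)

1. F_x = 3  [C, E, F are collinear ∩ GF ⟂ CE]
2. F_y = 5  [C, E, F are collinear ∩ GF ⟂ CE]
   → F = (3, 5)
3. D_x = 7  [D is the reflection of C across G]
4. D_y = 5  [D is the reflection of C across G]
   → D = (7, 5)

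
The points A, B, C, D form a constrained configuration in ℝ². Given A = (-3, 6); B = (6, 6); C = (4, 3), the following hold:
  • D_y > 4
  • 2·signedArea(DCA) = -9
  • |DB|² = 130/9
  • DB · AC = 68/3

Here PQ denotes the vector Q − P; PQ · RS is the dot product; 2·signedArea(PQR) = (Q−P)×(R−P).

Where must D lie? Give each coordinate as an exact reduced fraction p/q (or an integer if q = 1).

1. D_x = 7/3  [2·signedArea(DCA) = -9 ∩ DB · AC = 68/3]
2. D_y = 5  [2·signedArea(DCA) = -9 ∩ DB · AC = 68/3]
   → D = (7/3, 5)

D = (7/3, 5)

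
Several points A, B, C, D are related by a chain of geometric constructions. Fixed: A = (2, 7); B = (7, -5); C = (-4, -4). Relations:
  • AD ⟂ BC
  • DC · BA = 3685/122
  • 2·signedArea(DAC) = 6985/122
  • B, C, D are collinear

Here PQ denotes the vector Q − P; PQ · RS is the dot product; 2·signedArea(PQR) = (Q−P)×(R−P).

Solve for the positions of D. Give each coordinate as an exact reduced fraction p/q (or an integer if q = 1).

1. D_x = 117/122  [B, C, D are collinear ∩ AD ⟂ BC]
2. D_y = -543/122  [B, C, D are collinear ∩ AD ⟂ BC]
   → D = (117/122, -543/122)

D = (117/122, -543/122)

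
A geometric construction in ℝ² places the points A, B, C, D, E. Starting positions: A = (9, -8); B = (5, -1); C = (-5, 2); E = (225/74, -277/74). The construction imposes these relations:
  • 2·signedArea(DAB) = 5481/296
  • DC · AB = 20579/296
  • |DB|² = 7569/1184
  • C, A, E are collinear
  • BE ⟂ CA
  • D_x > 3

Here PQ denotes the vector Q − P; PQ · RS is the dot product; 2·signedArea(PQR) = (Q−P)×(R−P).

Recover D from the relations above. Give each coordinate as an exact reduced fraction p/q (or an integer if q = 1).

1. D_x = 1045/296  [2·signedArea(DAB) = 5481/296 ∩ DC · AB = 20579/296]
2. D_y = -905/296  [2·signedArea(DAB) = 5481/296 ∩ DC · AB = 20579/296]
   → D = (1045/296, -905/296)

D = (1045/296, -905/296)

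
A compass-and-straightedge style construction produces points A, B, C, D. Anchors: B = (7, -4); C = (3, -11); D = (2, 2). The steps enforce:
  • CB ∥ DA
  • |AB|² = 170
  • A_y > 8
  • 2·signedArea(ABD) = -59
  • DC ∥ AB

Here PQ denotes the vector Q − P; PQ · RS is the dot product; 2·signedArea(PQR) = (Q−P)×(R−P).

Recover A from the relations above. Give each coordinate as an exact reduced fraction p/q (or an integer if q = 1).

A = (6, 9)

1. A_x = 6  [DC ∥ AB ∩ CB ∥ DA]
2. A_y = 9  [DC ∥ AB ∩ CB ∥ DA]
   → A = (6, 9)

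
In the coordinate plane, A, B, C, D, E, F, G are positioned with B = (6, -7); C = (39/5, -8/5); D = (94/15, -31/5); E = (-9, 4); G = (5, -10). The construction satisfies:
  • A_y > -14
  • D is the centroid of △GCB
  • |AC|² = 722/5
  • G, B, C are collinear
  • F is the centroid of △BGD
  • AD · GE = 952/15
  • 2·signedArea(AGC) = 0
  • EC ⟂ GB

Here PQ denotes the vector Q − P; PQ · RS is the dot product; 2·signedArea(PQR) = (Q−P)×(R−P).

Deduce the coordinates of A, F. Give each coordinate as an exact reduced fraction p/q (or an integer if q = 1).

1. A_x = 4  [2·signedArea(AGC) = 0 ∩ AD · GE = 952/15]
2. A_y = -13  [2·signedArea(AGC) = 0 ∩ AD · GE = 952/15]
   → A = (4, -13)
3. F_x = 259/45  [F is the centroid of △BGD]
4. F_y = -116/15  [F is the centroid of △BGD]
   → F = (259/45, -116/15)

A = (4, -13)
F = (259/45, -116/15)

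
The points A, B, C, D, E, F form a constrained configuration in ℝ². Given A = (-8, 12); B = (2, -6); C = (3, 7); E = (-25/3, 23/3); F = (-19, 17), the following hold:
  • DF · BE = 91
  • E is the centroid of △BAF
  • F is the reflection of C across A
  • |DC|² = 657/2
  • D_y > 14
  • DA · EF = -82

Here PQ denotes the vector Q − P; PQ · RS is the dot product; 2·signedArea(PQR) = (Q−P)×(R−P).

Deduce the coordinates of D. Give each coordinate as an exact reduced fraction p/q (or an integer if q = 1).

D = (-27/2, 29/2)

1. D_x = -27/2  [DF · BE = 91 ∩ DA · EF = -82]
2. D_y = 29/2  [DF · BE = 91 ∩ DA · EF = -82]
   → D = (-27/2, 29/2)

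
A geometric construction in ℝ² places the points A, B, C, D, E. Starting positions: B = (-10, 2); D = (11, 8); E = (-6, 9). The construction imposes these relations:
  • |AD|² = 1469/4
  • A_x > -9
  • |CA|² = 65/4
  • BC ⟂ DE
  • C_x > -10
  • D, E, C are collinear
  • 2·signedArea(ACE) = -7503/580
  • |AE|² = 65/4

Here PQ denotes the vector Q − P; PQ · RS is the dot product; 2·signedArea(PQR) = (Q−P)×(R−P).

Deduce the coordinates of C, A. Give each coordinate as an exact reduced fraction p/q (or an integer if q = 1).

A = (-8, 11/2)
C = (-2777/290, 2671/290)

1. C_x = -2777/290  [D, E, C are collinear ∩ BC ⟂ DE]
2. C_y = 2671/290  [D, E, C are collinear ∩ BC ⟂ DE]
   → C = (-2777/290, 2671/290)
3. A_x = -8  [line 61/290·x + 1037/290·y + -10431/580 = 0 ∩ |CA|² = 65/4]
4. A_y = 11/2  [line 61/290·x + 1037/290·y + -10431/580 = 0 ∩ |CA|² = 65/4]
   → A = (-8, 11/2)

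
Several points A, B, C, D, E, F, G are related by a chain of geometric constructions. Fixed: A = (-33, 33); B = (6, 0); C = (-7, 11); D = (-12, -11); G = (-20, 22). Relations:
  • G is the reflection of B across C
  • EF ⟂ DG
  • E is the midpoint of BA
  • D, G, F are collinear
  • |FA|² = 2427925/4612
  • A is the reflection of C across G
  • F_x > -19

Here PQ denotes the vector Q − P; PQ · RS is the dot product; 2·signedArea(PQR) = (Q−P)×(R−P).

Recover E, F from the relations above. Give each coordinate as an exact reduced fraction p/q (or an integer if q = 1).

1. E_x = -27/2  [E is the midpoint of BA]
2. E_y = 33/2  [E is the midpoint of BA]
   → E = (-27/2, 33/2)
3. F_x = -21192/1153  [D, G, F are collinear ∩ EF ⟂ DG]
4. F_y = 35321/2306  [D, G, F are collinear ∩ EF ⟂ DG]
   → F = (-21192/1153, 35321/2306)

E = (-27/2, 33/2)
F = (-21192/1153, 35321/2306)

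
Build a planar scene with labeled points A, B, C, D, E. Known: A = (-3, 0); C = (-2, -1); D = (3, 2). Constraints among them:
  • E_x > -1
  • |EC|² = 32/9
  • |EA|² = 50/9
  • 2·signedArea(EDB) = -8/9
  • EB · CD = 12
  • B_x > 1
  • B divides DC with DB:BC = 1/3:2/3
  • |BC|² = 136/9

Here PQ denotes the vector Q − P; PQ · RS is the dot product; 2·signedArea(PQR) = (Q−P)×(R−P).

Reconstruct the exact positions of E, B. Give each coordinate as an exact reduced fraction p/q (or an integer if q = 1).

B = (4/3, 1)
E = (-2/3, 1/3)

1. B_x = 4/3  [B divides DC with DB:BC = 1/3:2/3]
2. B_y = 1  [B divides DC with DB:BC = 1/3:2/3]
   → B = (4/3, 1)
3. E_x = -2/3  [2·signedArea(EDB) = -8/9 ∩ EB · CD = 12]
4. E_y = 1/3  [2·signedArea(EDB) = -8/9 ∩ EB · CD = 12]
   → E = (-2/3, 1/3)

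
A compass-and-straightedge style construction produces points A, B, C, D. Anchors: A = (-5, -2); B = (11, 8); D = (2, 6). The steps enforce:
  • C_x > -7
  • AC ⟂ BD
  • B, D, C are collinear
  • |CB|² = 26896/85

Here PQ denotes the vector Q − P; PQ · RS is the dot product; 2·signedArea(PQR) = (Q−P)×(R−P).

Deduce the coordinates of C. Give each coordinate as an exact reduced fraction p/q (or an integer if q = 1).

C = (-541/85, 352/85)

1. C_x = -541/85  [B, D, C are collinear ∩ AC ⟂ BD]
2. C_y = 352/85  [B, D, C are collinear ∩ AC ⟂ BD]
   → C = (-541/85, 352/85)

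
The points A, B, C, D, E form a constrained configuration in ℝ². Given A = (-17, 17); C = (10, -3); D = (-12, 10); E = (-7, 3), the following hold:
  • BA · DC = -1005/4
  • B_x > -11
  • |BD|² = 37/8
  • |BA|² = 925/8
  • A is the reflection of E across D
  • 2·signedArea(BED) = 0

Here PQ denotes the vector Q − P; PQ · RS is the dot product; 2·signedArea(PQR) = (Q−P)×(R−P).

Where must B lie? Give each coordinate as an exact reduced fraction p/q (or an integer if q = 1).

B = (-43/4, 33/4)

1. B_x = -43/4  [2·signedArea(BED) = 0 ∩ BA · DC = -1005/4]
2. B_y = 33/4  [2·signedArea(BED) = 0 ∩ BA · DC = -1005/4]
   → B = (-43/4, 33/4)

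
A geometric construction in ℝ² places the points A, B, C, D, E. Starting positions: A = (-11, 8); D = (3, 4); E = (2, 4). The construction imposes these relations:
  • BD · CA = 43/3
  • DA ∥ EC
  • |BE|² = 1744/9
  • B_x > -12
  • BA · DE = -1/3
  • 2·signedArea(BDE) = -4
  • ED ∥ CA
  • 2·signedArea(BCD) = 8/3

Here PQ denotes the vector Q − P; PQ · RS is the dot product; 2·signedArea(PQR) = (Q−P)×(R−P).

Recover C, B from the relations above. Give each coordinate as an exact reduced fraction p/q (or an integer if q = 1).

1. C_x = -12  [ED ∥ CA ∩ DA ∥ EC]
2. C_y = 8  [ED ∥ CA ∩ DA ∥ EC]
   → C = (-12, 8)
3. B_x = -34/3  [2·signedArea(BCD) = 8/3 ∩ BA · DE = -1/3]
4. B_y = 8  [2·signedArea(BCD) = 8/3 ∩ BA · DE = -1/3]
   → B = (-34/3, 8)

B = (-34/3, 8)
C = (-12, 8)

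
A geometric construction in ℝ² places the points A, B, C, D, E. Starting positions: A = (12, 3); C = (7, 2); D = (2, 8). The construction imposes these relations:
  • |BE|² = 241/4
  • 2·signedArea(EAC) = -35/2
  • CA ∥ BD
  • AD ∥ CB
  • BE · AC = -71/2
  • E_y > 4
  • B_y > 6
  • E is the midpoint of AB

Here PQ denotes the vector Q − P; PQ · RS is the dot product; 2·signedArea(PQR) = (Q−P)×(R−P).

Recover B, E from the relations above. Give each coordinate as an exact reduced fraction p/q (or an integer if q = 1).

B = (-3, 7)
E = (9/2, 5)

1. B_x = -3  [CA ∥ BD ∩ AD ∥ CB]
2. B_y = 7  [CA ∥ BD ∩ AD ∥ CB]
   → B = (-3, 7)
3. E_x = 9/2  [E is the midpoint of AB]
4. E_y = 5  [E is the midpoint of AB]
   → E = (9/2, 5)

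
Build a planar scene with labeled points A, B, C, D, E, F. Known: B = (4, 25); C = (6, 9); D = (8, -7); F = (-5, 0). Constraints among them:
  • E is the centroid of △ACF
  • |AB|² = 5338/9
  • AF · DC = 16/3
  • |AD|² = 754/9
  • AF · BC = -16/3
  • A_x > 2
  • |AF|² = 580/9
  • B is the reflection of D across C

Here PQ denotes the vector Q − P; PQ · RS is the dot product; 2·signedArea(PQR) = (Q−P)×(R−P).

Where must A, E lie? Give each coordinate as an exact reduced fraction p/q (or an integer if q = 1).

A = (3, 2/3)
E = (4/3, 29/9)

1. A_x = 3  [line -2·x + 16·y + -14/3 = 0 ∩ |AF|² = 580/9]
2. A_y = 2/3  [line -2·x + 16·y + -14/3 = 0 ∩ |AF|² = 580/9]
   → A = (3, 2/3)
3. E_x = 4/3  [E is the centroid of △ACF]
4. E_y = 29/9  [E is the centroid of △ACF]
   → E = (4/3, 29/9)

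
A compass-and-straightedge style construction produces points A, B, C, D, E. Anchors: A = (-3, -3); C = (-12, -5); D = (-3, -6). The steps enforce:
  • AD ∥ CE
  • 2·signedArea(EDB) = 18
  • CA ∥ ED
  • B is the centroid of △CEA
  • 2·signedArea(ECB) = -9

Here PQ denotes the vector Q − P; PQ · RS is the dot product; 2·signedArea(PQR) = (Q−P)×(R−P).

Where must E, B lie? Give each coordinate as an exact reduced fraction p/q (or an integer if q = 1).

B = (-9, -16/3)
E = (-12, -8)

1. E_x = -12  [CA ∥ ED ∩ AD ∥ CE]
2. E_y = -8  [CA ∥ ED ∩ AD ∥ CE]
   → E = (-12, -8)
3. B_x = -9  [B is the centroid of △CEA]
4. B_y = -16/3  [B is the centroid of △CEA]
   → B = (-9, -16/3)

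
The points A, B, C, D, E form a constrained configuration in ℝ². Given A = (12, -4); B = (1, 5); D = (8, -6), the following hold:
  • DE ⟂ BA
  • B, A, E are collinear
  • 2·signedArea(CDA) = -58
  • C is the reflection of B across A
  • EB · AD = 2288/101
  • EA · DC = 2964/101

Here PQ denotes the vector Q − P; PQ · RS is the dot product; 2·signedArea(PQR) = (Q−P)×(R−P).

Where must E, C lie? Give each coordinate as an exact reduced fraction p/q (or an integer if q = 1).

1. E_x = 1069/101  [B, A, E are collinear ∩ DE ⟂ BA]
2. E_y = -287/101  [B, A, E are collinear ∩ DE ⟂ BA]
   → E = (1069/101, -287/101)
3. C_x = 23  [C is the reflection of B across A]
4. C_y = -13  [C is the reflection of B across A]
   → C = (23, -13)

C = (23, -13)
E = (1069/101, -287/101)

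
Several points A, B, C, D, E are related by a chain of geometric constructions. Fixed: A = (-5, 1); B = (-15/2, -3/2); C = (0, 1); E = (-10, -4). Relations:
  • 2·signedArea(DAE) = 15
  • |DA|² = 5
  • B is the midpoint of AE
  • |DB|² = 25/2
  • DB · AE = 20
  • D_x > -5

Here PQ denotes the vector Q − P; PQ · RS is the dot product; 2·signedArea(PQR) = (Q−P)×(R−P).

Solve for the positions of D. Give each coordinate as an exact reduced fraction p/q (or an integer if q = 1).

D = (-4, -1)

1. D_x = -4  [2·signedArea(DAE) = 15 ∩ DB · AE = 20]
2. D_y = -1  [2·signedArea(DAE) = 15 ∩ DB · AE = 20]
   → D = (-4, -1)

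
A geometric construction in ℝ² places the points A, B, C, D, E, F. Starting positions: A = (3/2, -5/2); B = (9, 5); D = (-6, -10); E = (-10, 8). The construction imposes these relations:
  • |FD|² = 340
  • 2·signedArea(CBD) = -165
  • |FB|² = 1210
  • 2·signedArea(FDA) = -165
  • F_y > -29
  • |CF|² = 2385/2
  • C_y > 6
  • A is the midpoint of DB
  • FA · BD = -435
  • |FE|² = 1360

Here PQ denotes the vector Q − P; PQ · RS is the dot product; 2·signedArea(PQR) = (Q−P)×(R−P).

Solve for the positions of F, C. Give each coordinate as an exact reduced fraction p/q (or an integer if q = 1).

1. F_x = -2  [2·signedArea(FDA) = -165 ∩ FA · BD = -435]
2. F_y = -28  [2·signedArea(FDA) = -165 ∩ FA · BD = -435]
   → F = (-2, -28)
3. C_x = -1/2  [line 15·x + -15·y + 105 = 0 ∩ |CF|² = 2385/2]
4. C_y = 13/2  [line 15·x + -15·y + 105 = 0 ∩ |CF|² = 2385/2]
   → C = (-1/2, 13/2)

C = (-1/2, 13/2)
F = (-2, -28)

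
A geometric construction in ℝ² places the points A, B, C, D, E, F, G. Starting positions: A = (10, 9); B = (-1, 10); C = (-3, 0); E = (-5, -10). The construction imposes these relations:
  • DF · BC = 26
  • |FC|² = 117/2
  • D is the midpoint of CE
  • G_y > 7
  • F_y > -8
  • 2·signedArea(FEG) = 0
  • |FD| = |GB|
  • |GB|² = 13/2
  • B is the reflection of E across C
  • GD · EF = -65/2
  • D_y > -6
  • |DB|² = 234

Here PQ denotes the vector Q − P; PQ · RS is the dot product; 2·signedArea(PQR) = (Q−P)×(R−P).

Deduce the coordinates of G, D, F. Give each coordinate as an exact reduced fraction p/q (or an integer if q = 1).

1. D_x = -4  [D is the midpoint of CE]
2. D_y = -5  [D is the midpoint of CE]
   → D = (-4, -5)
3. F_x = -9/2  [line -2·x + -10·y + -84 = 0 ∩ |FC|² = 117/2]
4. F_y = -15/2  [line -2·x + -10·y + -84 = 0 ∩ |FC|² = 117/2]
   → F = (-9/2, -15/2)
5. G_x = -3/2  [GD · EF = -65/2 ∩ 2·signedArea(FEG) = 0]
6. G_y = 15/2  [GD · EF = -65/2 ∩ 2·signedArea(FEG) = 0]
   → G = (-3/2, 15/2)

D = (-4, -5)
F = (-9/2, -15/2)
G = (-3/2, 15/2)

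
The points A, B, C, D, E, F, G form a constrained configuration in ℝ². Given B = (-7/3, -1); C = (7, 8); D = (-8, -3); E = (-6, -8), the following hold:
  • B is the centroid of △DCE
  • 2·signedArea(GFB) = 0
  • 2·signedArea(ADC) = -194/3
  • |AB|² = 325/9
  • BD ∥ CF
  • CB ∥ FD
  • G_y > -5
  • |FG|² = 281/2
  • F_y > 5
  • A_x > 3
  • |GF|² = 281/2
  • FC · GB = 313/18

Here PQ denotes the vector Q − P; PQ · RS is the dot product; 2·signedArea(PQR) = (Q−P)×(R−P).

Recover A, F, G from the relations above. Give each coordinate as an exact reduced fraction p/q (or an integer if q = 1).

1. A_x = 10/3  [line -11·x + 15·y + 65/3 = 0 ∩ |AB|² = 325/9]
2. A_y = 1  [line -11·x + 15·y + 65/3 = 0 ∩ |AB|² = 325/9]
   → A = (10/3, 1)
3. F_x = 4/3  [CB ∥ FD ∩ BD ∥ CF]
4. F_y = 6  [CB ∥ FD ∩ BD ∥ CF]
   → F = (4/3, 6)
5. G_x = -25/6  [2·signedArea(GFB) = 0 ∩ FC · GB = 313/18]
6. G_y = -9/2  [2·signedArea(GFB) = 0 ∩ FC · GB = 313/18]
   → G = (-25/6, -9/2)

A = (10/3, 1)
F = (4/3, 6)
G = (-25/6, -9/2)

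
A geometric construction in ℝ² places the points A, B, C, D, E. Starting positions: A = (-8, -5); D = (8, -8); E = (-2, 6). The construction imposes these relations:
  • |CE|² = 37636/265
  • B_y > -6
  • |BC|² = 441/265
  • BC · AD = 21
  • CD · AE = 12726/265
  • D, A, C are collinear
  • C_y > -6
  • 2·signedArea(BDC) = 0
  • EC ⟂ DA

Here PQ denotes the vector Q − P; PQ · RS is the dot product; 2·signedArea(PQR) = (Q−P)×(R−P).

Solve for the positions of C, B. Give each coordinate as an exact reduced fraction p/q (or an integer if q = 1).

B = (-1448/265, -1451/265)
C = (-1112/265, -1514/265)

1. C_x = -1112/265  [D, A, C are collinear ∩ EC ⟂ DA]
2. C_y = -1514/265  [D, A, C are collinear ∩ EC ⟂ DA]
   → C = (-1112/265, -1514/265)
3. B_x = -1448/265  [2·signedArea(BDC) = 0 ∩ BC · AD = 21]
4. B_y = -1451/265  [2·signedArea(BDC) = 0 ∩ BC · AD = 21]
   → B = (-1448/265, -1451/265)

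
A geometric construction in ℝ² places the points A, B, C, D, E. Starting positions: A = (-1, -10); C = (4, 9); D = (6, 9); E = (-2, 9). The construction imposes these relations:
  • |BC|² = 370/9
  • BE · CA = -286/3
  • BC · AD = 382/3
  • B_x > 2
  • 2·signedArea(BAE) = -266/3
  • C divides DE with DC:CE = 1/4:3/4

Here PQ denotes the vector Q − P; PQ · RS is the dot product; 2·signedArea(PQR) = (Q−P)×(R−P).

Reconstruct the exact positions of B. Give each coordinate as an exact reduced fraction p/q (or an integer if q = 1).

B = (3, 8/3)

1. B_x = 3  [BE · CA = -286/3 ∩ BC · AD = 382/3]
2. B_y = 8/3  [BE · CA = -286/3 ∩ BC · AD = 382/3]
   → B = (3, 8/3)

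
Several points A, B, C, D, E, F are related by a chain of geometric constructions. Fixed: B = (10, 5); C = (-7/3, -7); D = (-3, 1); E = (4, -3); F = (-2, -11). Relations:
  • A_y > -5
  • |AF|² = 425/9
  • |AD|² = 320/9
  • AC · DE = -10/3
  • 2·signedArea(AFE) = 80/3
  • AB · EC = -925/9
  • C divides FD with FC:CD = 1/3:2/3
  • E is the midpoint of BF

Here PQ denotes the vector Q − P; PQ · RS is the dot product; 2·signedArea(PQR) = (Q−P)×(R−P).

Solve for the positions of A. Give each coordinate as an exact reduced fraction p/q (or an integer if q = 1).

1. A_x = -1/3  [AC · DE = -10/3 ∩ AB · EC = -925/9]
2. A_y = -13/3  [AC · DE = -10/3 ∩ AB · EC = -925/9]
   → A = (-1/3, -13/3)

A = (-1/3, -13/3)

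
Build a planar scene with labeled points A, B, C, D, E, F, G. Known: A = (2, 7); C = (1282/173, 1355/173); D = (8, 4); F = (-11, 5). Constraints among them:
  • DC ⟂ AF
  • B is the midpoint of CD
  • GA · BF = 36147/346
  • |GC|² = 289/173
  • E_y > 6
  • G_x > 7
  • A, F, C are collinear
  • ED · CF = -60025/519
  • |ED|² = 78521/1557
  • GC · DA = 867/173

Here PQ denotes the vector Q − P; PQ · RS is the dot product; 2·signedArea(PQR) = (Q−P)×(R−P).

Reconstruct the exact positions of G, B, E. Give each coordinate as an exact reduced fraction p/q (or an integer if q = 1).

1. B_x = 1333/173  [B is the midpoint of CD]
2. B_y = 2047/346  [B is the midpoint of CD]
   → B = (1333/173, 2047/346)
3. E_x = 695/519  [line 3185/173·x + 490/173·y + -22295/519 = 0 ∩ |ED|² = 78521/1557]
4. E_y = 1118/173  [line 3185/173·x + 490/173·y + -22295/519 = 0 ∩ |ED|² = 78521/1557]
   → E = (695/519, 1118/173)
5. G_x = 1316/173  [GC · DA = 867/173 ∩ GA · BF = 36147/346]
6. G_y = 1134/173  [GC · DA = 867/173 ∩ GA · BF = 36147/346]
   → G = (1316/173, 1134/173)

B = (1333/173, 2047/346)
E = (695/519, 1118/173)
G = (1316/173, 1134/173)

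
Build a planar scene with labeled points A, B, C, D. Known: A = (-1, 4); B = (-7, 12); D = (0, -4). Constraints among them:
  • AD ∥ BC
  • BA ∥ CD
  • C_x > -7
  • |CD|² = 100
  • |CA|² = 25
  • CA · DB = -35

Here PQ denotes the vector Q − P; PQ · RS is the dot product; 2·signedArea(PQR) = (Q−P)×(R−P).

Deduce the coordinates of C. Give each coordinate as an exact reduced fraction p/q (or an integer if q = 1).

1. C_x = -6  [BA ∥ CD ∩ AD ∥ BC]
2. C_y = 4  [BA ∥ CD ∩ AD ∥ BC]
   → C = (-6, 4)

C = (-6, 4)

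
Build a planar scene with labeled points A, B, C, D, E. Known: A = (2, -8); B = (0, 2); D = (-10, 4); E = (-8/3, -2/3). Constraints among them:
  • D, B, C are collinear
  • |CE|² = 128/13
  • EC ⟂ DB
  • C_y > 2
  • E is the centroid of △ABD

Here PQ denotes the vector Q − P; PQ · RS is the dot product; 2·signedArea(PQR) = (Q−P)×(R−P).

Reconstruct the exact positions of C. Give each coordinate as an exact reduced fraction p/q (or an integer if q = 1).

1. C_x = -80/39  [D, B, C are collinear ∩ EC ⟂ DB]
2. C_y = 94/39  [D, B, C are collinear ∩ EC ⟂ DB]
   → C = (-80/39, 94/39)

C = (-80/39, 94/39)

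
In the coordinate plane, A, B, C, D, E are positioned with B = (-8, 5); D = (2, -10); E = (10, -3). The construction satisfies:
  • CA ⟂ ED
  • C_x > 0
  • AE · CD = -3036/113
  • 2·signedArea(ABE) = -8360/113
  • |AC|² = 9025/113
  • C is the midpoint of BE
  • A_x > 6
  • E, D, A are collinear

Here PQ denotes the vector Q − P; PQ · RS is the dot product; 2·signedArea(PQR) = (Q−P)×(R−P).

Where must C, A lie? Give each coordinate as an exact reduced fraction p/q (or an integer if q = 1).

A = (778/113, -647/113)
C = (1, 1)

1. C_x = 1  [C is the midpoint of BE]
2. C_y = 1  [C is the midpoint of BE]
   → C = (1, 1)
3. A_x = 778/113  [E, D, A are collinear ∩ CA ⟂ ED]
4. A_y = -647/113  [E, D, A are collinear ∩ CA ⟂ ED]
   → A = (778/113, -647/113)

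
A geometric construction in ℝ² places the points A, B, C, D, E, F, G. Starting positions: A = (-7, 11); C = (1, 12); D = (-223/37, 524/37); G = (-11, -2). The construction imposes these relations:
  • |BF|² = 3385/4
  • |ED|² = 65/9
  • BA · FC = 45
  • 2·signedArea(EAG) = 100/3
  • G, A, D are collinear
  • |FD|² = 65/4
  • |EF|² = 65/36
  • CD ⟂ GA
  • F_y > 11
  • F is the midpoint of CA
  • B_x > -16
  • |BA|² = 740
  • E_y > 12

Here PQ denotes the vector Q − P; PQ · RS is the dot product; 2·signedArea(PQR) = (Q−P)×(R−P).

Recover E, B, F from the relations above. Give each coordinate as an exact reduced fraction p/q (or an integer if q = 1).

1. F_x = -3  [F is the midpoint of CA]
2. F_y = 23/2  [F is the midpoint of CA]
   → F = (-3, 23/2)
3. E_x = -445/111  [line 13·x + -4·y + 305/3 = 0 ∩ |EF|² = 65/36]
4. E_y = 1375/111  [line 13·x + -4·y + 305/3 = 0 ∩ |EF|² = 65/36]
   → E = (-445/111, 1375/111)
5. B_x = -15  [line -4·x + -1/2·y + -135/2 = 0 ∩ |BF|² = 3385/4]
6. B_y = -15  [line -4·x + -1/2·y + -135/2 = 0 ∩ |BF|² = 3385/4]
   → B = (-15, -15)

B = (-15, -15)
E = (-445/111, 1375/111)
F = (-3, 23/2)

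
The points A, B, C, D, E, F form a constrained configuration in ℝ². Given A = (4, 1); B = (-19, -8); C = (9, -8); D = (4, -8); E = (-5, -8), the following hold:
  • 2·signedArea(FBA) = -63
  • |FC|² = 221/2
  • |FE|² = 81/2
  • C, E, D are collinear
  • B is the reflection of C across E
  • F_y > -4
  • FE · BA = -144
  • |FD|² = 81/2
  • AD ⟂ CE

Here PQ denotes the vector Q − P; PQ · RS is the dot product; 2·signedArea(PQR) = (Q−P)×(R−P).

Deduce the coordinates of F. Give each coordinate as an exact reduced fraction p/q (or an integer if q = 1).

1. F_x = -1/2  [2·signedArea(FBA) = -63 ∩ FE · BA = -144]
2. F_y = -7/2  [2·signedArea(FBA) = -63 ∩ FE · BA = -144]
   → F = (-1/2, -7/2)

F = (-1/2, -7/2)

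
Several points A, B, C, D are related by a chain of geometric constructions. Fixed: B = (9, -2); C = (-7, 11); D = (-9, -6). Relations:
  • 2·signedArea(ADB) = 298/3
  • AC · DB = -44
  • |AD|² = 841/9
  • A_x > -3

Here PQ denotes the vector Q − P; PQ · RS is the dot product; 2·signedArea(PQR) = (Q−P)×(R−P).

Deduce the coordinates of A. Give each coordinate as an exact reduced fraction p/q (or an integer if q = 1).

A = (-7/3, 1)

1. A_x = -7/3  [AC · DB = -44 ∩ 2·signedArea(ADB) = 298/3]
2. A_y = 1  [AC · DB = -44 ∩ 2·signedArea(ADB) = 298/3]
   → A = (-7/3, 1)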